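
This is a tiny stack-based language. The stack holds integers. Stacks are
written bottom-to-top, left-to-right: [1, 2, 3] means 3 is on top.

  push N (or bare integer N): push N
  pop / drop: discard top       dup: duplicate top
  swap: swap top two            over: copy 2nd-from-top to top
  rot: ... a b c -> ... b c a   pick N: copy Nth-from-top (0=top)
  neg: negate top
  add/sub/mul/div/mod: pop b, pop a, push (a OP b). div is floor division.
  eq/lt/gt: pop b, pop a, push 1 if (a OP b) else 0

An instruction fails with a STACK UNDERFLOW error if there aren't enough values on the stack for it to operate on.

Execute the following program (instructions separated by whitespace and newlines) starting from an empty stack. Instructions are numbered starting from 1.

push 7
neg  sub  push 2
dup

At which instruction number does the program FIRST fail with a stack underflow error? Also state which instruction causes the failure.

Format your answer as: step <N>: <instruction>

Answer: step 3: sub

Derivation:
Step 1 ('push 7'): stack = [7], depth = 1
Step 2 ('neg'): stack = [-7], depth = 1
Step 3 ('sub'): needs 2 value(s) but depth is 1 — STACK UNDERFLOW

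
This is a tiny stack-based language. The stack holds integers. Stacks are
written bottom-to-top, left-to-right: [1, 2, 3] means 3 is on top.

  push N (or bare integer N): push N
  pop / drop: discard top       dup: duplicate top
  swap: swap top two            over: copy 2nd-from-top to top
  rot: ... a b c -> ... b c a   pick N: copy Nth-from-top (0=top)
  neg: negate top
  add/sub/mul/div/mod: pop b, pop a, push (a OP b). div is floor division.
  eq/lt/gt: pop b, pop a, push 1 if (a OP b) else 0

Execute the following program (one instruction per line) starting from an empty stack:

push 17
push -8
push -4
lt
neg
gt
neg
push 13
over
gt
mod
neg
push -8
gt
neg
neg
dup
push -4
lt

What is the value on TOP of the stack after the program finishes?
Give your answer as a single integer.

Answer: 0

Derivation:
After 'push 17': [17]
After 'push -8': [17, -8]
After 'push -4': [17, -8, -4]
After 'lt': [17, 1]
After 'neg': [17, -1]
After 'gt': [1]
After 'neg': [-1]
After 'push 13': [-1, 13]
After 'over': [-1, 13, -1]
After 'gt': [-1, 1]
After 'mod': [0]
After 'neg': [0]
After 'push -8': [0, -8]
After 'gt': [1]
After 'neg': [-1]
After 'neg': [1]
After 'dup': [1, 1]
After 'push -4': [1, 1, -4]
After 'lt': [1, 0]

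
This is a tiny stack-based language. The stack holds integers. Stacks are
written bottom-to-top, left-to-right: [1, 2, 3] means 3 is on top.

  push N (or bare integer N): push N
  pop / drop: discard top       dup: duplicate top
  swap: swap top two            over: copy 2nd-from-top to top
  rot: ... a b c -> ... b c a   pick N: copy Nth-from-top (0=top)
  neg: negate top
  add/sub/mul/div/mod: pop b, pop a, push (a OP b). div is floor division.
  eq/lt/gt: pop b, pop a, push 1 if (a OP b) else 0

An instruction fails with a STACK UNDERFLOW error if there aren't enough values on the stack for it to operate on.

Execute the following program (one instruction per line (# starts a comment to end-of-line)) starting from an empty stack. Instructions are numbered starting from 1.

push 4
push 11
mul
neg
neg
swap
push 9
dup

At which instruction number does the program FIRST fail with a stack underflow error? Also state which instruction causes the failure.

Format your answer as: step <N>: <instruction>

Answer: step 6: swap

Derivation:
Step 1 ('push 4'): stack = [4], depth = 1
Step 2 ('push 11'): stack = [4, 11], depth = 2
Step 3 ('mul'): stack = [44], depth = 1
Step 4 ('neg'): stack = [-44], depth = 1
Step 5 ('neg'): stack = [44], depth = 1
Step 6 ('swap'): needs 2 value(s) but depth is 1 — STACK UNDERFLOW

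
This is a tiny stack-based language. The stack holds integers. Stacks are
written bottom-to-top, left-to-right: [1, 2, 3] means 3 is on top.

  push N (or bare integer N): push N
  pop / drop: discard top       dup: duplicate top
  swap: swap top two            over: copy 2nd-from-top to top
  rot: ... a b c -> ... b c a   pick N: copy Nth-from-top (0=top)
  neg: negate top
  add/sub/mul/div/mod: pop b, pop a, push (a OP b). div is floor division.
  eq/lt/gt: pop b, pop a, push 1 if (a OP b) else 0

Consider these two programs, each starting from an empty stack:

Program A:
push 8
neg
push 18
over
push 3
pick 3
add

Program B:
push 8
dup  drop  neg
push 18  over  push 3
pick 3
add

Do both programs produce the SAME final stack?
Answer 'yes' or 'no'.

Program A trace:
  After 'push 8': [8]
  After 'neg': [-8]
  After 'push 18': [-8, 18]
  After 'over': [-8, 18, -8]
  After 'push 3': [-8, 18, -8, 3]
  After 'pick 3': [-8, 18, -8, 3, -8]
  After 'add': [-8, 18, -8, -5]
Program A final stack: [-8, 18, -8, -5]

Program B trace:
  After 'push 8': [8]
  After 'dup': [8, 8]
  After 'drop': [8]
  After 'neg': [-8]
  After 'push 18': [-8, 18]
  After 'over': [-8, 18, -8]
  After 'push 3': [-8, 18, -8, 3]
  After 'pick 3': [-8, 18, -8, 3, -8]
  After 'add': [-8, 18, -8, -5]
Program B final stack: [-8, 18, -8, -5]
Same: yes

Answer: yes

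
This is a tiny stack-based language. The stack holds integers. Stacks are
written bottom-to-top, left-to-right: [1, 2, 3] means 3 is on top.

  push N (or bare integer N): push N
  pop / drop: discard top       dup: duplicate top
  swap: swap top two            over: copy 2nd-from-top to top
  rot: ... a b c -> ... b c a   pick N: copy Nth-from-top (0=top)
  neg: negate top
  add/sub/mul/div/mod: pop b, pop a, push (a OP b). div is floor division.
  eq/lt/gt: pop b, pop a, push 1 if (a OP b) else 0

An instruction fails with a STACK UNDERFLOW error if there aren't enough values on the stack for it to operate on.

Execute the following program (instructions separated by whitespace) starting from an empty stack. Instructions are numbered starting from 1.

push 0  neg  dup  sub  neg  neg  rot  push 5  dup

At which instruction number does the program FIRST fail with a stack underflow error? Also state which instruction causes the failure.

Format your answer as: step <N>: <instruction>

Answer: step 7: rot

Derivation:
Step 1 ('push 0'): stack = [0], depth = 1
Step 2 ('neg'): stack = [0], depth = 1
Step 3 ('dup'): stack = [0, 0], depth = 2
Step 4 ('sub'): stack = [0], depth = 1
Step 5 ('neg'): stack = [0], depth = 1
Step 6 ('neg'): stack = [0], depth = 1
Step 7 ('rot'): needs 3 value(s) but depth is 1 — STACK UNDERFLOW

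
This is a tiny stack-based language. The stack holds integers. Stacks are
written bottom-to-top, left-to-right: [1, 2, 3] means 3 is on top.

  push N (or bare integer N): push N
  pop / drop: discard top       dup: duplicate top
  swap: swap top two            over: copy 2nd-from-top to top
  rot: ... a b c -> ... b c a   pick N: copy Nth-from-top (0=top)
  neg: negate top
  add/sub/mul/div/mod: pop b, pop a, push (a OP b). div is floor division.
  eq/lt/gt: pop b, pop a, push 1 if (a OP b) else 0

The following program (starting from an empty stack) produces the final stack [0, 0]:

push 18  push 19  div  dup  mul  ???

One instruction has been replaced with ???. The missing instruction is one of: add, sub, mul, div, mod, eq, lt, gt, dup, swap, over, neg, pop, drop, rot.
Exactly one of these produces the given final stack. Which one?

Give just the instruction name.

Stack before ???: [0]
Stack after ???:  [0, 0]
The instruction that transforms [0] -> [0, 0] is: dup

Answer: dup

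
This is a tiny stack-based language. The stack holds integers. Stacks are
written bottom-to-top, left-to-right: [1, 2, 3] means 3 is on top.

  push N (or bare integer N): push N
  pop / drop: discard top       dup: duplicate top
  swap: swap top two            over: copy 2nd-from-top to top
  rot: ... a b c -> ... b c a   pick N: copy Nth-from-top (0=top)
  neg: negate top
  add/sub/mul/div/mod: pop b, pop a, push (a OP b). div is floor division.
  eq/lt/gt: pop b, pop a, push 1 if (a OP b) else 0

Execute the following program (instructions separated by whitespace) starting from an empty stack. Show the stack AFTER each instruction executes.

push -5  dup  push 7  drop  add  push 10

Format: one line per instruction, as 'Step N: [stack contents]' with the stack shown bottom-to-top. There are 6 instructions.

Step 1: [-5]
Step 2: [-5, -5]
Step 3: [-5, -5, 7]
Step 4: [-5, -5]
Step 5: [-10]
Step 6: [-10, 10]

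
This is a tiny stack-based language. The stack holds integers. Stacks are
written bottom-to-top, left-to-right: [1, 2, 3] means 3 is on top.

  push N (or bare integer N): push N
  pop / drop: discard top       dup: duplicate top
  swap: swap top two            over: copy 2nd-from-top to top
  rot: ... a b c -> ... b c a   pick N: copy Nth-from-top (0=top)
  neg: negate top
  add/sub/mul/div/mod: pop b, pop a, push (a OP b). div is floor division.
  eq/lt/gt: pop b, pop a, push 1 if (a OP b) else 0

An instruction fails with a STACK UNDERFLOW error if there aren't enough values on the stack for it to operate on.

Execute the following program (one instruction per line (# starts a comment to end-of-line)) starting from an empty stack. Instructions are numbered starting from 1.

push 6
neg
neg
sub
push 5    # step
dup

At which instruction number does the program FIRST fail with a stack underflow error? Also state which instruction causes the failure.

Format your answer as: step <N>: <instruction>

Step 1 ('push 6'): stack = [6], depth = 1
Step 2 ('neg'): stack = [-6], depth = 1
Step 3 ('neg'): stack = [6], depth = 1
Step 4 ('sub'): needs 2 value(s) but depth is 1 — STACK UNDERFLOW

Answer: step 4: sub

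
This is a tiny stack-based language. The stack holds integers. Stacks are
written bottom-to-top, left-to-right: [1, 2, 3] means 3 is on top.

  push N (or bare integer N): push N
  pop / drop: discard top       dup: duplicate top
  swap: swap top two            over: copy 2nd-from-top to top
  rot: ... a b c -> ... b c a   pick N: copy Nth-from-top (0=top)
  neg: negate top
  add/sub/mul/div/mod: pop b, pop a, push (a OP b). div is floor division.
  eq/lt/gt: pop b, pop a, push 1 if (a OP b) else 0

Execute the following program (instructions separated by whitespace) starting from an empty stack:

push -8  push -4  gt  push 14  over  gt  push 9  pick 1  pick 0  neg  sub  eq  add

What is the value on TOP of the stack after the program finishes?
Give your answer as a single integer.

After 'push -8': [-8]
After 'push -4': [-8, -4]
After 'gt': [0]
After 'push 14': [0, 14]
After 'over': [0, 14, 0]
After 'gt': [0, 1]
After 'push 9': [0, 1, 9]
After 'pick 1': [0, 1, 9, 1]
After 'pick 0': [0, 1, 9, 1, 1]
After 'neg': [0, 1, 9, 1, -1]
After 'sub': [0, 1, 9, 2]
After 'eq': [0, 1, 0]
After 'add': [0, 1]

Answer: 1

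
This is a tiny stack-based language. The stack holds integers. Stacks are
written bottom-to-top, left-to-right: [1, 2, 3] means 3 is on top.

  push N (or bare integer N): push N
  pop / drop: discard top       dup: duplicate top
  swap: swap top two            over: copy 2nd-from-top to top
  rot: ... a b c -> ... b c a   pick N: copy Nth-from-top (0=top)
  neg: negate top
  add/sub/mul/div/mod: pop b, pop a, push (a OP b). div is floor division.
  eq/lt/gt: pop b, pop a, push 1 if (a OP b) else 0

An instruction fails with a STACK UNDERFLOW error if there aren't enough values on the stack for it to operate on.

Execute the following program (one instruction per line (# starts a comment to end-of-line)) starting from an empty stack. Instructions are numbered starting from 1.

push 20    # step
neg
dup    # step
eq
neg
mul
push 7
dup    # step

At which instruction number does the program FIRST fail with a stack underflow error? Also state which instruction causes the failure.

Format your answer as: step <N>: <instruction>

Step 1 ('push 20'): stack = [20], depth = 1
Step 2 ('neg'): stack = [-20], depth = 1
Step 3 ('dup'): stack = [-20, -20], depth = 2
Step 4 ('eq'): stack = [1], depth = 1
Step 5 ('neg'): stack = [-1], depth = 1
Step 6 ('mul'): needs 2 value(s) but depth is 1 — STACK UNDERFLOW

Answer: step 6: mul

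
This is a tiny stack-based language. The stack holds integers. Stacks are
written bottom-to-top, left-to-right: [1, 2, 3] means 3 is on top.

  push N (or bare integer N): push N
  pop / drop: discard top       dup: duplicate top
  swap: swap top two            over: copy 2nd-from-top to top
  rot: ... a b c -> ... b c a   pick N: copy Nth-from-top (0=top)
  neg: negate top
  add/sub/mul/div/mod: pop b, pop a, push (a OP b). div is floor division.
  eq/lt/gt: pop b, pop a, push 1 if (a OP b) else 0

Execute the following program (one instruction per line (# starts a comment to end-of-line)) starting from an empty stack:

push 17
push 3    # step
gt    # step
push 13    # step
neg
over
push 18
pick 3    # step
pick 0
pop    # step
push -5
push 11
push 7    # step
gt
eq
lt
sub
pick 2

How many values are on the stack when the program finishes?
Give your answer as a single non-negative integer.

After 'push 17': stack = [17] (depth 1)
After 'push 3': stack = [17, 3] (depth 2)
After 'gt': stack = [1] (depth 1)
After 'push 13': stack = [1, 13] (depth 2)
After 'neg': stack = [1, -13] (depth 2)
After 'over': stack = [1, -13, 1] (depth 3)
After 'push 18': stack = [1, -13, 1, 18] (depth 4)
After 'pick 3': stack = [1, -13, 1, 18, 1] (depth 5)
After 'pick 0': stack = [1, -13, 1, 18, 1, 1] (depth 6)
After 'pop': stack = [1, -13, 1, 18, 1] (depth 5)
After 'push -5': stack = [1, -13, 1, 18, 1, -5] (depth 6)
After 'push 11': stack = [1, -13, 1, 18, 1, -5, 11] (depth 7)
After 'push 7': stack = [1, -13, 1, 18, 1, -5, 11, 7] (depth 8)
After 'gt': stack = [1, -13, 1, 18, 1, -5, 1] (depth 7)
After 'eq': stack = [1, -13, 1, 18, 1, 0] (depth 6)
After 'lt': stack = [1, -13, 1, 18, 0] (depth 5)
After 'sub': stack = [1, -13, 1, 18] (depth 4)
After 'pick 2': stack = [1, -13, 1, 18, -13] (depth 5)

Answer: 5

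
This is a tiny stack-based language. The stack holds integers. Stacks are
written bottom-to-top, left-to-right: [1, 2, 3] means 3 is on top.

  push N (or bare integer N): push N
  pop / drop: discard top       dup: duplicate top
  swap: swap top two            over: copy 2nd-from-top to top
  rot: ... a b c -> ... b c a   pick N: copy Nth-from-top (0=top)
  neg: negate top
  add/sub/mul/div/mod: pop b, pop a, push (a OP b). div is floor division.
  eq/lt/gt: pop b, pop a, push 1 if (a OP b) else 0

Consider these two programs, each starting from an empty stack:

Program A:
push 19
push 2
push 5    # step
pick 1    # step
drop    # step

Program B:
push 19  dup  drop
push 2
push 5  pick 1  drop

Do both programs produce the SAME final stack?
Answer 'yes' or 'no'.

Answer: yes

Derivation:
Program A trace:
  After 'push 19': [19]
  After 'push 2': [19, 2]
  After 'push 5': [19, 2, 5]
  After 'pick 1': [19, 2, 5, 2]
  After 'drop': [19, 2, 5]
Program A final stack: [19, 2, 5]

Program B trace:
  After 'push 19': [19]
  After 'dup': [19, 19]
  After 'drop': [19]
  After 'push 2': [19, 2]
  After 'push 5': [19, 2, 5]
  After 'pick 1': [19, 2, 5, 2]
  After 'drop': [19, 2, 5]
Program B final stack: [19, 2, 5]
Same: yes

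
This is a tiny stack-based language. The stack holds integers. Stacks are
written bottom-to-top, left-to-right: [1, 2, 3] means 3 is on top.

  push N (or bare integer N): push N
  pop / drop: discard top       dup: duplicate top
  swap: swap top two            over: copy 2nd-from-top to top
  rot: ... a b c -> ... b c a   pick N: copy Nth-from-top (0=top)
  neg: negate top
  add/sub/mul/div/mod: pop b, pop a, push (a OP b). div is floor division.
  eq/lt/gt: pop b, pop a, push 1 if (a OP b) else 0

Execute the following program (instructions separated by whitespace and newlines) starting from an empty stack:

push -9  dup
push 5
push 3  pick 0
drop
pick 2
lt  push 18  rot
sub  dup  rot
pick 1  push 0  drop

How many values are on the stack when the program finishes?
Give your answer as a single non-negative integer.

After 'push -9': stack = [-9] (depth 1)
After 'dup': stack = [-9, -9] (depth 2)
After 'push 5': stack = [-9, -9, 5] (depth 3)
After 'push 3': stack = [-9, -9, 5, 3] (depth 4)
After 'pick 0': stack = [-9, -9, 5, 3, 3] (depth 5)
After 'drop': stack = [-9, -9, 5, 3] (depth 4)
After 'pick 2': stack = [-9, -9, 5, 3, -9] (depth 5)
After 'lt': stack = [-9, -9, 5, 0] (depth 4)
After 'push 18': stack = [-9, -9, 5, 0, 18] (depth 5)
After 'rot': stack = [-9, -9, 0, 18, 5] (depth 5)
After 'sub': stack = [-9, -9, 0, 13] (depth 4)
After 'dup': stack = [-9, -9, 0, 13, 13] (depth 5)
After 'rot': stack = [-9, -9, 13, 13, 0] (depth 5)
After 'pick 1': stack = [-9, -9, 13, 13, 0, 13] (depth 6)
After 'push 0': stack = [-9, -9, 13, 13, 0, 13, 0] (depth 7)
After 'drop': stack = [-9, -9, 13, 13, 0, 13] (depth 6)

Answer: 6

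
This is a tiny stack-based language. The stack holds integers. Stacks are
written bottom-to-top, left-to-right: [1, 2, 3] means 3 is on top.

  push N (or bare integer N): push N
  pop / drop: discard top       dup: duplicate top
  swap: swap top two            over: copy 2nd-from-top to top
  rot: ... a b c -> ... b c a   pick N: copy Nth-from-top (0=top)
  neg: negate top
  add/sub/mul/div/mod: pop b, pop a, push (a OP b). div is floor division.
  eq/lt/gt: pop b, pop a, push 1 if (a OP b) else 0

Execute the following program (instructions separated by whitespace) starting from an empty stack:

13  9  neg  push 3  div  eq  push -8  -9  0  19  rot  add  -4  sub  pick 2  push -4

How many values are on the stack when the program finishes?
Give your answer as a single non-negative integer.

After 'push 13': stack = [13] (depth 1)
After 'push 9': stack = [13, 9] (depth 2)
After 'neg': stack = [13, -9] (depth 2)
After 'push 3': stack = [13, -9, 3] (depth 3)
After 'div': stack = [13, -3] (depth 2)
After 'eq': stack = [0] (depth 1)
After 'push -8': stack = [0, -8] (depth 2)
After 'push -9': stack = [0, -8, -9] (depth 3)
After 'push 0': stack = [0, -8, -9, 0] (depth 4)
After 'push 19': stack = [0, -8, -9, 0, 19] (depth 5)
After 'rot': stack = [0, -8, 0, 19, -9] (depth 5)
After 'add': stack = [0, -8, 0, 10] (depth 4)
After 'push -4': stack = [0, -8, 0, 10, -4] (depth 5)
After 'sub': stack = [0, -8, 0, 14] (depth 4)
After 'pick 2': stack = [0, -8, 0, 14, -8] (depth 5)
After 'push -4': stack = [0, -8, 0, 14, -8, -4] (depth 6)

Answer: 6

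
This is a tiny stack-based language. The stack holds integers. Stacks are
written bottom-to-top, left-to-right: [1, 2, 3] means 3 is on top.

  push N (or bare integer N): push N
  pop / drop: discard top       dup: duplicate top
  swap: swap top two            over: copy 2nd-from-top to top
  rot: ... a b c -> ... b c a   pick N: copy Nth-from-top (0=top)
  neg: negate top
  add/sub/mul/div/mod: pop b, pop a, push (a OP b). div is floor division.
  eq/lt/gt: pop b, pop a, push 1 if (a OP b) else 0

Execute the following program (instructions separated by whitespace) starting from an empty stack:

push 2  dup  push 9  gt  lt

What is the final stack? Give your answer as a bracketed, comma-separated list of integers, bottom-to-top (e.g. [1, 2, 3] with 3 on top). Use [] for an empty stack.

After 'push 2': [2]
After 'dup': [2, 2]
After 'push 9': [2, 2, 9]
After 'gt': [2, 0]
After 'lt': [0]

Answer: [0]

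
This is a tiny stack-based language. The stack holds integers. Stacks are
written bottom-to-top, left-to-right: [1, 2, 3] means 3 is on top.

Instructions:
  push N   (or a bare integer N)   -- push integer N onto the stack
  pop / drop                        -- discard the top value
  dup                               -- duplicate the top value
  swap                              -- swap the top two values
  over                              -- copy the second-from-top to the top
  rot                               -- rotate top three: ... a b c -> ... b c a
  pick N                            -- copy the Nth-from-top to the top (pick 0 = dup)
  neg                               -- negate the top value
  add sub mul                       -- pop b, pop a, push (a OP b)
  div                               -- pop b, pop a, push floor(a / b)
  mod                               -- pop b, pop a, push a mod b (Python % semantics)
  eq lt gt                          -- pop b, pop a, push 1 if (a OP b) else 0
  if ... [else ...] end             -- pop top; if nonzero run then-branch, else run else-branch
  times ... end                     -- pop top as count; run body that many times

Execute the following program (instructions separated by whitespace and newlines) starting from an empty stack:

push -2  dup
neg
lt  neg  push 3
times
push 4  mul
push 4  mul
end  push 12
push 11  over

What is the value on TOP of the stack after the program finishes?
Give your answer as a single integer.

After 'push -2': [-2]
After 'dup': [-2, -2]
After 'neg': [-2, 2]
After 'lt': [1]
After 'neg': [-1]
After 'push 3': [-1, 3]
After 'times': [-1]
After 'push 4': [-1, 4]
After 'mul': [-4]
After 'push 4': [-4, 4]
  ...
After 'mul': [-64]
After 'push 4': [-64, 4]
After 'mul': [-256]
After 'push 4': [-256, 4]
After 'mul': [-1024]
After 'push 4': [-1024, 4]
After 'mul': [-4096]
After 'push 12': [-4096, 12]
After 'push 11': [-4096, 12, 11]
After 'over': [-4096, 12, 11, 12]

Answer: 12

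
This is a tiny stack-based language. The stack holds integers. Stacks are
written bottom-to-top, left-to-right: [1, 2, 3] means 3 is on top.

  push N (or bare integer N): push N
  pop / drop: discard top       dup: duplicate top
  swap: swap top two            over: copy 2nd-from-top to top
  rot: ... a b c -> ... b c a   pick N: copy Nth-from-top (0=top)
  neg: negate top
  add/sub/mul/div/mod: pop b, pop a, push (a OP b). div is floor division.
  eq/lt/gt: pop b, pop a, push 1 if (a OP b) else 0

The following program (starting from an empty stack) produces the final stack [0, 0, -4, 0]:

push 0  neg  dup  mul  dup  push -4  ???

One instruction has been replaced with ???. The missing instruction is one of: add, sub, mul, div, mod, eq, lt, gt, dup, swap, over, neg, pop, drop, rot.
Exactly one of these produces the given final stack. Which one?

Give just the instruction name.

Stack before ???: [0, 0, -4]
Stack after ???:  [0, 0, -4, 0]
The instruction that transforms [0, 0, -4] -> [0, 0, -4, 0] is: over

Answer: over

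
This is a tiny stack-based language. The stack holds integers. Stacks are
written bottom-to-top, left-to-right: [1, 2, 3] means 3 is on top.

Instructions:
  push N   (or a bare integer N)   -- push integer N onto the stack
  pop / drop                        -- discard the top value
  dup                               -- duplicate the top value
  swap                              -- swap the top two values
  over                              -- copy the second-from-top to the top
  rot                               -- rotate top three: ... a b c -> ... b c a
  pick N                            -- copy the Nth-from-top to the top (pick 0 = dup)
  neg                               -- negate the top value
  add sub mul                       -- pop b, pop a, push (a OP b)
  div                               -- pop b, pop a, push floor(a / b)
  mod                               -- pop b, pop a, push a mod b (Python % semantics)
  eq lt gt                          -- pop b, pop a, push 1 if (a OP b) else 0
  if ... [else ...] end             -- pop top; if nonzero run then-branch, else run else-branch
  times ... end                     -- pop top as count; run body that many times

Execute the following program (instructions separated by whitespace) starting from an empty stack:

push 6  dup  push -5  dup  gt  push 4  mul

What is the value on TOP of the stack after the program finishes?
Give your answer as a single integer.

Answer: 0

Derivation:
After 'push 6': [6]
After 'dup': [6, 6]
After 'push -5': [6, 6, -5]
After 'dup': [6, 6, -5, -5]
After 'gt': [6, 6, 0]
After 'push 4': [6, 6, 0, 4]
After 'mul': [6, 6, 0]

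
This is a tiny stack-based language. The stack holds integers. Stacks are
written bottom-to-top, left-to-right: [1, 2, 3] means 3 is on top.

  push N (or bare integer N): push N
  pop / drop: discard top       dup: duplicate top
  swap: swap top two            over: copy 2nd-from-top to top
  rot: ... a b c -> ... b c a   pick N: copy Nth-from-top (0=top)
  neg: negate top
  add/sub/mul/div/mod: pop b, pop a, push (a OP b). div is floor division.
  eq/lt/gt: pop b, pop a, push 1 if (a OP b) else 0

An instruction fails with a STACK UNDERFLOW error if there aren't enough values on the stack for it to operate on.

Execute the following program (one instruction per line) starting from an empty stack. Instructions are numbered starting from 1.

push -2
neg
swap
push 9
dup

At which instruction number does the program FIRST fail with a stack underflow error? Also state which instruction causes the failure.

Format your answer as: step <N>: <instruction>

Step 1 ('push -2'): stack = [-2], depth = 1
Step 2 ('neg'): stack = [2], depth = 1
Step 3 ('swap'): needs 2 value(s) but depth is 1 — STACK UNDERFLOW

Answer: step 3: swap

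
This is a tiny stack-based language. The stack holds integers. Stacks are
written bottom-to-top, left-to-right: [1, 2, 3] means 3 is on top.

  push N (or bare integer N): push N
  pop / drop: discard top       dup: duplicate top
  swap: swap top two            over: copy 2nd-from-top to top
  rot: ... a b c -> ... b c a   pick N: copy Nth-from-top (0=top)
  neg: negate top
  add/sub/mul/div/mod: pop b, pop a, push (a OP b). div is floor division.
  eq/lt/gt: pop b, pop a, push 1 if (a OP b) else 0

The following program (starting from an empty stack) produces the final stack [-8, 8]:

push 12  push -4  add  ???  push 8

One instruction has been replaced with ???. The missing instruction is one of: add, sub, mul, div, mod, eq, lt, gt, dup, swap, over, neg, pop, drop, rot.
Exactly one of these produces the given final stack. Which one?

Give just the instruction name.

Answer: neg

Derivation:
Stack before ???: [8]
Stack after ???:  [-8]
The instruction that transforms [8] -> [-8] is: neg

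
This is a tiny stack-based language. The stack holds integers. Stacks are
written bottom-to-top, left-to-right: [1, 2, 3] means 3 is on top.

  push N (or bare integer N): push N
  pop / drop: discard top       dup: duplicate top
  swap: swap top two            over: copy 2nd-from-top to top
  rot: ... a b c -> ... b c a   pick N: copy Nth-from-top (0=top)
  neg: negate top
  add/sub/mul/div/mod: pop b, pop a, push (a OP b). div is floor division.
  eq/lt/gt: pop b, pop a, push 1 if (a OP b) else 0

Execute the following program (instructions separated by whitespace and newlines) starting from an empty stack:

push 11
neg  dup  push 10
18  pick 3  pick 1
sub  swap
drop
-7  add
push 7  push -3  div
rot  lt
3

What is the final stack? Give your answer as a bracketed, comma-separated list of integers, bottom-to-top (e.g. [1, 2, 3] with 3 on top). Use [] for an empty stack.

After 'push 11': [11]
After 'neg': [-11]
After 'dup': [-11, -11]
After 'push 10': [-11, -11, 10]
After 'push 18': [-11, -11, 10, 18]
After 'pick 3': [-11, -11, 10, 18, -11]
After 'pick 1': [-11, -11, 10, 18, -11, 18]
After 'sub': [-11, -11, 10, 18, -29]
After 'swap': [-11, -11, 10, -29, 18]
After 'drop': [-11, -11, 10, -29]
After 'push -7': [-11, -11, 10, -29, -7]
After 'add': [-11, -11, 10, -36]
After 'push 7': [-11, -11, 10, -36, 7]
After 'push -3': [-11, -11, 10, -36, 7, -3]
After 'div': [-11, -11, 10, -36, -3]
After 'rot': [-11, -11, -36, -3, 10]
After 'lt': [-11, -11, -36, 1]
After 'push 3': [-11, -11, -36, 1, 3]

Answer: [-11, -11, -36, 1, 3]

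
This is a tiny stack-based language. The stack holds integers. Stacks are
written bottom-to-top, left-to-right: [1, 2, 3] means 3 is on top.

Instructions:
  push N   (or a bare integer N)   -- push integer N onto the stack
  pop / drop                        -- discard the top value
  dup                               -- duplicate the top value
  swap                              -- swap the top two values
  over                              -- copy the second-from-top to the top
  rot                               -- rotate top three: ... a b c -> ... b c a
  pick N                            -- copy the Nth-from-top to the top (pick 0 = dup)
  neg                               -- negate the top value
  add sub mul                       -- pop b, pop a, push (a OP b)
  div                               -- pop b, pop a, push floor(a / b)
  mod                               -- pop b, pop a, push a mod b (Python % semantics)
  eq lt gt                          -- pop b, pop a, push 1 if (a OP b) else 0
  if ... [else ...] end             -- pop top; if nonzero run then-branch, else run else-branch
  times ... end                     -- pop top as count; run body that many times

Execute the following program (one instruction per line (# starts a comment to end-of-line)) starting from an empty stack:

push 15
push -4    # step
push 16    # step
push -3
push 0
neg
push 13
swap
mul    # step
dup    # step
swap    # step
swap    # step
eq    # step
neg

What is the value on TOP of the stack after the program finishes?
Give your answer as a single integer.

Answer: -1

Derivation:
After 'push 15': [15]
After 'push -4': [15, -4]
After 'push 16': [15, -4, 16]
After 'push -3': [15, -4, 16, -3]
After 'push 0': [15, -4, 16, -3, 0]
After 'neg': [15, -4, 16, -3, 0]
After 'push 13': [15, -4, 16, -3, 0, 13]
After 'swap': [15, -4, 16, -3, 13, 0]
After 'mul': [15, -4, 16, -3, 0]
After 'dup': [15, -4, 16, -3, 0, 0]
After 'swap': [15, -4, 16, -3, 0, 0]
After 'swap': [15, -4, 16, -3, 0, 0]
After 'eq': [15, -4, 16, -3, 1]
After 'neg': [15, -4, 16, -3, -1]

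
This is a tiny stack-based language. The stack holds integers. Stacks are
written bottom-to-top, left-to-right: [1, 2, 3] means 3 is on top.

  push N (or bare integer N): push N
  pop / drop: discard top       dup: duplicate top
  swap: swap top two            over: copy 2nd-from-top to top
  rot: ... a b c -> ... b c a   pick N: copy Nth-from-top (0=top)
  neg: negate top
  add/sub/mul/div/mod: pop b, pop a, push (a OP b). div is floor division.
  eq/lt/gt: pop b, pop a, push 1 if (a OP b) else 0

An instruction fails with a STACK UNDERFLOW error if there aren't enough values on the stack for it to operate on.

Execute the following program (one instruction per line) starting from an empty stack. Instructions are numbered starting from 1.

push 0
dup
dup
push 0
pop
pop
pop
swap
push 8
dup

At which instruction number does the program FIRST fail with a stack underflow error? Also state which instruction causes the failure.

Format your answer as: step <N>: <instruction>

Step 1 ('push 0'): stack = [0], depth = 1
Step 2 ('dup'): stack = [0, 0], depth = 2
Step 3 ('dup'): stack = [0, 0, 0], depth = 3
Step 4 ('push 0'): stack = [0, 0, 0, 0], depth = 4
Step 5 ('pop'): stack = [0, 0, 0], depth = 3
Step 6 ('pop'): stack = [0, 0], depth = 2
Step 7 ('pop'): stack = [0], depth = 1
Step 8 ('swap'): needs 2 value(s) but depth is 1 — STACK UNDERFLOW

Answer: step 8: swap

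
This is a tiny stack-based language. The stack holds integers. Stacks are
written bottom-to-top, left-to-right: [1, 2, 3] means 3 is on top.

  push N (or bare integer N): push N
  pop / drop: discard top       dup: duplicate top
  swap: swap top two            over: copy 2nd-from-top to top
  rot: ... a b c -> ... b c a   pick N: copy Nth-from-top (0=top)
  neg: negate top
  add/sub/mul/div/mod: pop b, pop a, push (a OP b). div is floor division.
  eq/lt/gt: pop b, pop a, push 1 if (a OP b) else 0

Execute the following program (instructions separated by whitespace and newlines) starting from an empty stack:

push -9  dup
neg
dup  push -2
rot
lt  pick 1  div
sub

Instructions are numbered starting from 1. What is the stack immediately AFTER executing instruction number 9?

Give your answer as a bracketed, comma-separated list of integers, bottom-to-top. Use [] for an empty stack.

Answer: [-9, 9, 0]

Derivation:
Step 1 ('push -9'): [-9]
Step 2 ('dup'): [-9, -9]
Step 3 ('neg'): [-9, 9]
Step 4 ('dup'): [-9, 9, 9]
Step 5 ('push -2'): [-9, 9, 9, -2]
Step 6 ('rot'): [-9, 9, -2, 9]
Step 7 ('lt'): [-9, 9, 1]
Step 8 ('pick 1'): [-9, 9, 1, 9]
Step 9 ('div'): [-9, 9, 0]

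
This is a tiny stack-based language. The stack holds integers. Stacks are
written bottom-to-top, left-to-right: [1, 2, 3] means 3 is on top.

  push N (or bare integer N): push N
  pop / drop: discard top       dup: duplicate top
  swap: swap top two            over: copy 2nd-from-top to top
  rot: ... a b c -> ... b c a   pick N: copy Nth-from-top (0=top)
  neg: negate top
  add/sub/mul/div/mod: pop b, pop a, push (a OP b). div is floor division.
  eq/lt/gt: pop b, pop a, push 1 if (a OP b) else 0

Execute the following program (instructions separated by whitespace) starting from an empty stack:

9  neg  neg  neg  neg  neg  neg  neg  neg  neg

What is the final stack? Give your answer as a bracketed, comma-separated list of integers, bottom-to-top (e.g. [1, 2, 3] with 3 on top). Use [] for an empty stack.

Answer: [-9]

Derivation:
After 'push 9': [9]
After 'neg': [-9]
After 'neg': [9]
After 'neg': [-9]
After 'neg': [9]
After 'neg': [-9]
After 'neg': [9]
After 'neg': [-9]
After 'neg': [9]
After 'neg': [-9]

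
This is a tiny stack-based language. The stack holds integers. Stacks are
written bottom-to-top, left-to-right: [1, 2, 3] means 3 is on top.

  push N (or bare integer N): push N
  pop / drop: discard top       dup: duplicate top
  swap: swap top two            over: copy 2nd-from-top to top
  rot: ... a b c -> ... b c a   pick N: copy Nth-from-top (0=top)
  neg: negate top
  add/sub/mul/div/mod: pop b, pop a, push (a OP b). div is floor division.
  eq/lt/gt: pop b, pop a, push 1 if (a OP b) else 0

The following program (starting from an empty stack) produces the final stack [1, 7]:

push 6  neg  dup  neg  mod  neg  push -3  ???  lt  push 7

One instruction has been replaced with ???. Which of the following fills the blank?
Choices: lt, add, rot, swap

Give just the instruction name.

Answer: swap

Derivation:
Stack before ???: [0, -3]
Stack after ???:  [-3, 0]
Checking each choice:
  lt: stack underflow (need 2, have 1)
  add: stack underflow (need 2, have 1)
  rot: stack underflow (need 3, have 2)
  swap: MATCH


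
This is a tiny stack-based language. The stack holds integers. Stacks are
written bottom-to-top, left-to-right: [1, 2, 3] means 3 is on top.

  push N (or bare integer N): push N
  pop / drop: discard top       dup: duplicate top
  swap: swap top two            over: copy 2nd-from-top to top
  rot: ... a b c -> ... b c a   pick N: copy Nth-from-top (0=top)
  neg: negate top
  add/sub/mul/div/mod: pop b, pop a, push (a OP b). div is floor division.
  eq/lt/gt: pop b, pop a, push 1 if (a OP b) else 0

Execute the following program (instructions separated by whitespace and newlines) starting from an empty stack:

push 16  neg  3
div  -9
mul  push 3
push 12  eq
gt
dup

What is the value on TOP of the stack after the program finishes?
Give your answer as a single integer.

Answer: 1

Derivation:
After 'push 16': [16]
After 'neg': [-16]
After 'push 3': [-16, 3]
After 'div': [-6]
After 'push -9': [-6, -9]
After 'mul': [54]
After 'push 3': [54, 3]
After 'push 12': [54, 3, 12]
After 'eq': [54, 0]
After 'gt': [1]
After 'dup': [1, 1]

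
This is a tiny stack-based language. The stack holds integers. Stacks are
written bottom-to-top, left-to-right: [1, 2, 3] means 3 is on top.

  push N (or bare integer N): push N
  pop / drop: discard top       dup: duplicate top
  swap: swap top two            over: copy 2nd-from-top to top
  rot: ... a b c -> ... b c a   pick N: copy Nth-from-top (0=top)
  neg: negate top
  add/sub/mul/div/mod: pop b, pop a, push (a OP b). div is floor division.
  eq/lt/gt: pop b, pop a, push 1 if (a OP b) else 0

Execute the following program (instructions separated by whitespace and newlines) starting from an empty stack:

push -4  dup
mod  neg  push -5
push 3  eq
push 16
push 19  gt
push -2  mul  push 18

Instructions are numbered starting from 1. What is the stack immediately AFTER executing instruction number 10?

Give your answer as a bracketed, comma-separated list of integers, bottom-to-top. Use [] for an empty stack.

Step 1 ('push -4'): [-4]
Step 2 ('dup'): [-4, -4]
Step 3 ('mod'): [0]
Step 4 ('neg'): [0]
Step 5 ('push -5'): [0, -5]
Step 6 ('push 3'): [0, -5, 3]
Step 7 ('eq'): [0, 0]
Step 8 ('push 16'): [0, 0, 16]
Step 9 ('push 19'): [0, 0, 16, 19]
Step 10 ('gt'): [0, 0, 0]

Answer: [0, 0, 0]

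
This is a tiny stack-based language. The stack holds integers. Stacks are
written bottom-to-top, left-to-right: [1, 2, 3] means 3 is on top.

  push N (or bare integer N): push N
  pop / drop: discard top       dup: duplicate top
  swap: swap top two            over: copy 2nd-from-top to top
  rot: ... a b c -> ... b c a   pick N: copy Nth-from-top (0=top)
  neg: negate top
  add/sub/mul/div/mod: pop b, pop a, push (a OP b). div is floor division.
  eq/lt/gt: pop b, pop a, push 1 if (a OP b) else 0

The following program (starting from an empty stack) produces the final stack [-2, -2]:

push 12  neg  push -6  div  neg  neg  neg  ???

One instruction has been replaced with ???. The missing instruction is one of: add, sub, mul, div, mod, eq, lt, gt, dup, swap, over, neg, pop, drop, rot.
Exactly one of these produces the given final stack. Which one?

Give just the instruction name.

Answer: dup

Derivation:
Stack before ???: [-2]
Stack after ???:  [-2, -2]
The instruction that transforms [-2] -> [-2, -2] is: dup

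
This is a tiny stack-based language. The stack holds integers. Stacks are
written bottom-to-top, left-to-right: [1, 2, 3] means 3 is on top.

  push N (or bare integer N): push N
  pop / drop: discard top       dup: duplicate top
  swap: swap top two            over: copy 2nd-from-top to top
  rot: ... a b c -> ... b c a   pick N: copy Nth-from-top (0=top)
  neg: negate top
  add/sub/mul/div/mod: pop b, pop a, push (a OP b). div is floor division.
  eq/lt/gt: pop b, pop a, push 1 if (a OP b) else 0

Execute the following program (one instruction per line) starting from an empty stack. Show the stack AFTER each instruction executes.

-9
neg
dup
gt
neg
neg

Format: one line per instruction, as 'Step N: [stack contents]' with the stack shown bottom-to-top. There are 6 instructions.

Step 1: [-9]
Step 2: [9]
Step 3: [9, 9]
Step 4: [0]
Step 5: [0]
Step 6: [0]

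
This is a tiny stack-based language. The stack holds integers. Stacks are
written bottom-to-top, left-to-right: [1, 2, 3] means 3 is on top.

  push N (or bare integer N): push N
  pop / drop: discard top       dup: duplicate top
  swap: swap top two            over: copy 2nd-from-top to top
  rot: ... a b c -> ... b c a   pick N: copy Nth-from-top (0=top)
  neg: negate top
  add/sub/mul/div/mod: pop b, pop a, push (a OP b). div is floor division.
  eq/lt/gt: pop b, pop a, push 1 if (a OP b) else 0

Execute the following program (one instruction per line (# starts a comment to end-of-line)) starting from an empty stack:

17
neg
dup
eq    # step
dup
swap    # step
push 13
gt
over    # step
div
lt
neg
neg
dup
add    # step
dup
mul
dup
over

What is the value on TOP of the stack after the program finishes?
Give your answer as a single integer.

After 'push 17': [17]
After 'neg': [-17]
After 'dup': [-17, -17]
After 'eq': [1]
After 'dup': [1, 1]
After 'swap': [1, 1]
After 'push 13': [1, 1, 13]
After 'gt': [1, 0]
After 'over': [1, 0, 1]
After 'div': [1, 0]
After 'lt': [0]
After 'neg': [0]
After 'neg': [0]
After 'dup': [0, 0]
After 'add': [0]
After 'dup': [0, 0]
After 'mul': [0]
After 'dup': [0, 0]
After 'over': [0, 0, 0]

Answer: 0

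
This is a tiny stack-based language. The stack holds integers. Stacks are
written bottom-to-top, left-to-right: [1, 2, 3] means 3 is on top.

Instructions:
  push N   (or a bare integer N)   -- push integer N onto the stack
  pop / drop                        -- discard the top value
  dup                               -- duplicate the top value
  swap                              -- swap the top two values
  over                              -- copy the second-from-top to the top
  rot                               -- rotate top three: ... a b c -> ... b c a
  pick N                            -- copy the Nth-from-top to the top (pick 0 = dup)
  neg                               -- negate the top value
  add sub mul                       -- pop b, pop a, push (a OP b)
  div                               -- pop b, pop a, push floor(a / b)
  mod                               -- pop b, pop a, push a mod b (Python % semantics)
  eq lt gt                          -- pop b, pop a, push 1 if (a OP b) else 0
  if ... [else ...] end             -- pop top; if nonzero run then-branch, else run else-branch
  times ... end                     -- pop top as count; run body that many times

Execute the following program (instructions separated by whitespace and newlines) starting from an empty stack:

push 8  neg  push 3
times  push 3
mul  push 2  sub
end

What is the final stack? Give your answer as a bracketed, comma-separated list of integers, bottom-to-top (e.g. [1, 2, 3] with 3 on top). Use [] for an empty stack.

After 'push 8': [8]
After 'neg': [-8]
After 'push 3': [-8, 3]
After 'times': [-8]
After 'push 3': [-8, 3]
After 'mul': [-24]
After 'push 2': [-24, 2]
After 'sub': [-26]
After 'push 3': [-26, 3]
After 'mul': [-78]
After 'push 2': [-78, 2]
After 'sub': [-80]
After 'push 3': [-80, 3]
After 'mul': [-240]
After 'push 2': [-240, 2]
After 'sub': [-242]

Answer: [-242]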